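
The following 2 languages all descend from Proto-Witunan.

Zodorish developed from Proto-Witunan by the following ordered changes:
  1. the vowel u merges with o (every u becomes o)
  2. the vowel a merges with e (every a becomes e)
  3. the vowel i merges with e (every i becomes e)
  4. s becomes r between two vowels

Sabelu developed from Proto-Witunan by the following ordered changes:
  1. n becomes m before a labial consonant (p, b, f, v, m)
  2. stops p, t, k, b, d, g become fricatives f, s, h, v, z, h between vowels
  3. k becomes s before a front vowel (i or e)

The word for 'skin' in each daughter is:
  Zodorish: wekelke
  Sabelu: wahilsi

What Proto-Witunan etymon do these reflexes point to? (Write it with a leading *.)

*wakilki

Position 2: Zodorish has e, Sabelu has a. Sabelu preserves a here (none of its changes turn any other segment into a), so the proto-segment is *a.
Position 3: Zodorish has k, Sabelu has h. Zodorish preserves k here (none of its changes turn any other segment into k), so the proto-segment is *k.
Continuing position by position gives *wakilki; check it forward:
Zodorish: *wakilki
  wakilki (rule 1 does not apply)
  wakilki → wekilki   [vowel merger]
  wekilki → wekelke   [vowel merger]
  wekelke (rule 4 does not apply)
  giving Zodorish wekelke.
Sabelu: start from *wakilki.
  rule 1: no change — wakilki
  rule 2 (intervocalic lenition): wakilki → wahilki
  rule 3 (palatalisation): wahilki → wahilsi
  ⇒ Sabelu wahilsi
Only *wakilki yields all of Zodorish wekelke, Sabelu wahilsi.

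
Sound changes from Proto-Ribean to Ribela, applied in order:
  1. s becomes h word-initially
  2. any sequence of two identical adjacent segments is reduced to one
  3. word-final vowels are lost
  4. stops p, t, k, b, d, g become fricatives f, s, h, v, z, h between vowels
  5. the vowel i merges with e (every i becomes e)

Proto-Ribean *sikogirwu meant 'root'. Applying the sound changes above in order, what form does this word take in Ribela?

Ribela: start from *sikogirwu.
  rule 1 (debuccalisation): sikogirwu → hikogirwu
  rule 2: no change — hikogirwu
  rule 3 (apocope): hikogirwu → hikogirw
  rule 4 (intervocalic lenition): hikogirw → hihohirw
  rule 5 (vowel merger): hihohirw → hehoherw
  ⇒ Ribela hehoherw

hehoherw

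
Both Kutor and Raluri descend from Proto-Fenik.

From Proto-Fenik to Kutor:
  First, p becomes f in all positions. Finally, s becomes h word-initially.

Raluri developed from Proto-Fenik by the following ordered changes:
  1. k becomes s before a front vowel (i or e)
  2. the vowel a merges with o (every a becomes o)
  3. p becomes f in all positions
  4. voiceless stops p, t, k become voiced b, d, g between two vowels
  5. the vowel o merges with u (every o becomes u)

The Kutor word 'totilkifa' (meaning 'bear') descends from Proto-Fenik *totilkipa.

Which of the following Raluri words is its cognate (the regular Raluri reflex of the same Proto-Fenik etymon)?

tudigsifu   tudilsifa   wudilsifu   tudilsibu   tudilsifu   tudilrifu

Raluri: *totilkipa
  totilkipa → totilsipa   [palatalisation]
  totilsipa → totilsipo   [vowel merger]
  totilsipo → totilsifo   [unconditioned shift]
  totilsifo → todilsifo   [intervocalic voicing]
  todilsifo → tudilsifu   [vowel merger]
  giving Raluri tudilsifu.
The other candidates each miss or misapply at least one Raluri change.

tudilsifu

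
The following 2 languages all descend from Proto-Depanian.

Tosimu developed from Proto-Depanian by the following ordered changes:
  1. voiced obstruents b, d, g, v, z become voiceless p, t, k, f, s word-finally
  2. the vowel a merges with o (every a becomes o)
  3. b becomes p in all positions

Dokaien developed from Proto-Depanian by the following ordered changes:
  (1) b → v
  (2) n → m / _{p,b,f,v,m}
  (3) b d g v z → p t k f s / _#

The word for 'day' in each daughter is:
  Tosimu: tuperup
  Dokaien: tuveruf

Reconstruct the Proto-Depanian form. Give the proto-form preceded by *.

Position 3: Tosimu has p, Dokaien has v. Taking the neighbouring segments as reconstructed: Tosimu p could go back to *p or *b; Dokaien v could go back to *b or *v — the one source consistent with every daughter is *b.
Position 7: Tosimu has p, Dokaien has f. Taking the neighbouring segments as reconstructed: Tosimu p could go back to *p or *b; Dokaien f could go back to *b or *f or *v — the one source consistent with every daughter is *b.
The remaining positions agree across the daughters. Check the candidate against every language:
Tosimu: *tuberub > tuberup > tuperup  (by final devoicing, unconditioned shift)
Dokaien: *tuberub
  tuberub → tuveruv   [unconditioned shift]
  tuveruv (rule 2 does not apply)
  tuveruv → tuveruf   [final devoicing]
  giving Dokaien tuveruf.
Only *tuberub yields all of Tosimu tuperup, Dokaien tuveruf.

*tuberub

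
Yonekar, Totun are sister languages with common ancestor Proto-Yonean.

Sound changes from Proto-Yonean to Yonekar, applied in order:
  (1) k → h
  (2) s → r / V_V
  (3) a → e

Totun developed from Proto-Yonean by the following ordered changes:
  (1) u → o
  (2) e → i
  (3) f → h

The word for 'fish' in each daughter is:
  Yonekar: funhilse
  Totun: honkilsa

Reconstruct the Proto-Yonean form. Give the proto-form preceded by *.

*funkilsa

Position 4: Yonekar has h, Totun has k. Totun preserves k here (none of its changes turn any other segment into k), so the proto-segment is *k.
Position 2: Yonekar has u, Totun has o. Yonekar preserves u here (none of its changes turn any other segment into u), so the proto-segment is *u.
Position 1: Yonekar has f, Totun has h. Yonekar preserves f here (none of its changes turn any other segment into f), so the proto-segment is *f.
Verify the candidate proto-form against each daughter:
Yonekar: start from *funkilsa.
  rule 1 (unconditioned shift): funkilsa → funhilsa
  rule 2: no change — funhilsa
  rule 3 (vowel merger): funhilsa → funhilse
  ⇒ Yonekar funhilse
Totun: *funkilsa > fonkilsa > honkilsa  (by vowel merger, unconditioned shift)
Only *funkilsa yields all of Yonekar funhilse, Totun honkilsa.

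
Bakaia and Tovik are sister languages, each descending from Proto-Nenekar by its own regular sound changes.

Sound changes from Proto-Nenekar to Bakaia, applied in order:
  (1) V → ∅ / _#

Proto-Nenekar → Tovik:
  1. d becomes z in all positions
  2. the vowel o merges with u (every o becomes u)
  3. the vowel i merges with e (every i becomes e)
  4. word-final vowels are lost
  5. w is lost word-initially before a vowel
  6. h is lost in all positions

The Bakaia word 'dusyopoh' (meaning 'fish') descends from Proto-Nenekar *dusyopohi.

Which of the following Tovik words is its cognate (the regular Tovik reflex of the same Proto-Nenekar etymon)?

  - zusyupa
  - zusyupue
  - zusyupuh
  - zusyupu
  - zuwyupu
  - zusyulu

Tovik: start from *dusyopohi.
  rule 1 (unconditioned shift): dusyopohi → zusyopohi
  rule 2 (vowel merger): zusyopohi → zusyupuhi
  rule 3 (vowel merger): zusyupuhi → zusyupuhe
  rule 4 (apocope): zusyupuhe → zusyupuh
  rule 5: no change — zusyupuh
  rule 6 (h-loss): zusyupuh → zusyupu
  ⇒ Tovik zusyupu
The other candidates each miss or misapply at least one Tovik change.

zusyupu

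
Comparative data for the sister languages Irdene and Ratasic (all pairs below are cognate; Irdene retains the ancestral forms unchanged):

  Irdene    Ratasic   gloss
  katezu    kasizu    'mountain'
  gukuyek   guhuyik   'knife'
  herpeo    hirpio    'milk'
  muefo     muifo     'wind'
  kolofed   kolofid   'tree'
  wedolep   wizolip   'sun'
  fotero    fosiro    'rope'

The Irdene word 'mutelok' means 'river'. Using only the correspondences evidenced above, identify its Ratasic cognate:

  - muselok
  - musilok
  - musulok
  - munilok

katezu ~ kasizu, fotero ~ fosiro — Irdene t corresponds to Ratasic s between vowels (before a front vowel).
katezu ~ kasizu, gukuyek ~ guhuyik — Irdene e corresponds to Ratasic i after a consonant, before a consonant other than r, m, n, p, b, f, v.
Applying these to Irdene 'mutelok':
  mutelok → muselok   (t→s between vowels (before a front vowel))
  muselok → musilok   (e→i after a consonant, before a consonant other than r, m, n, p, b, f, v)
So the Ratasic cognate is 'musilok'.

musilok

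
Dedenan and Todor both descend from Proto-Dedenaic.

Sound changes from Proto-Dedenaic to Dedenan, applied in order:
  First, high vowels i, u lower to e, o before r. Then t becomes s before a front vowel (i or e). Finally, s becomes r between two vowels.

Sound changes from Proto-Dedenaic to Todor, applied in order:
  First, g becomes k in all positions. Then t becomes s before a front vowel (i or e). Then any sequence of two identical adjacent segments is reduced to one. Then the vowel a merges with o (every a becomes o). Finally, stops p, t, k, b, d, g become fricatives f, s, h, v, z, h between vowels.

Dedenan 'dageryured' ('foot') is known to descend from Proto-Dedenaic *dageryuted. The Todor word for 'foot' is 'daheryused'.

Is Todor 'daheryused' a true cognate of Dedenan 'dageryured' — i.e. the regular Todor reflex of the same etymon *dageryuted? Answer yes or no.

Derive the expected Todor reflex of *dageryuted:
Todor: *dageryuted
  dageryuted → dakeryuted   [unconditioned shift]
  dakeryuted → dakeryused   [palatalisation]
  dakeryused (rule 3 does not apply)
  dakeryused → dokeryused   [vowel merger]
  dokeryused → doheryused   [intervocalic lenition]
  giving Todor doheryused.
The regular Todor reflex would be 'doheryused', but the attested form is 'daheryused'. The correspondence is irregular, so they are not cognates (the Todor form has a different source).

no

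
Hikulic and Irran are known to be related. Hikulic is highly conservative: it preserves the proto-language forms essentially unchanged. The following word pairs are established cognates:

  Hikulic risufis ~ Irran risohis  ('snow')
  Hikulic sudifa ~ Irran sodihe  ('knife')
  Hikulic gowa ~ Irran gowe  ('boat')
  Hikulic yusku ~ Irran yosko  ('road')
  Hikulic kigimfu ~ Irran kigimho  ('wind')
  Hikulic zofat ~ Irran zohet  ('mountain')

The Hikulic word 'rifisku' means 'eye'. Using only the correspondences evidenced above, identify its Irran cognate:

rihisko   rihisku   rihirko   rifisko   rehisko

risufis ~ risohis — Hikulic f corresponds to Irran h between vowels (before a front vowel).
yusku ~ yosko, kigimfu ~ kigimho — Hikulic u corresponds to Irran o word-finally.
Applying these to Hikulic 'rifisku':
  rifisku → rihisku   (f→h between vowels (before a front vowel))
  rihisku → rihisko   (u→o word-finally)
So the Irran cognate is 'rihisko'.

rihisko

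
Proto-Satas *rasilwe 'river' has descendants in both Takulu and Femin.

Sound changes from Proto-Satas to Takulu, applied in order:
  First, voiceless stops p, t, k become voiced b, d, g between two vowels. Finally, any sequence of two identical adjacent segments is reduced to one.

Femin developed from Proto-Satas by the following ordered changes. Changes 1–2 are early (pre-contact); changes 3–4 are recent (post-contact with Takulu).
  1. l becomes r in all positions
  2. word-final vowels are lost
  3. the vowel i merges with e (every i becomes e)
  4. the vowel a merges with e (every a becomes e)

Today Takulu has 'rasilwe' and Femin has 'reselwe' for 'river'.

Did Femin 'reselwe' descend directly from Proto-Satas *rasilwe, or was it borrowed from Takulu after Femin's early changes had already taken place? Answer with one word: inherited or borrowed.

If inherited, *rasilwe would pass through all of Femin's changes:
Femin: start from *rasilwe.
  rule 1 (unconditioned shift): rasilwe → rasirwe
  rule 2 (apocope): rasirwe → rasirw
  rule 3 (vowel merger): rasirw → raserw
  rule 4 (vowel merger): raserw → reserw
  ⇒ Femin reserw
If borrowed from Takulu 'rasilwe' after the early changes, it would undergo only the recent ones:
  rule 3 (vowel merger): rasilwe → raselwe
  rule 4 (vowel merger): raselwe → reselwe
  ⇒ as a loan: reselwe
Femin 'reselwe' matches the loan outcome 'reselwe', not the inherited 'reserw' — it skipped the early Femin changes, so it was borrowed from Takulu.

borrowed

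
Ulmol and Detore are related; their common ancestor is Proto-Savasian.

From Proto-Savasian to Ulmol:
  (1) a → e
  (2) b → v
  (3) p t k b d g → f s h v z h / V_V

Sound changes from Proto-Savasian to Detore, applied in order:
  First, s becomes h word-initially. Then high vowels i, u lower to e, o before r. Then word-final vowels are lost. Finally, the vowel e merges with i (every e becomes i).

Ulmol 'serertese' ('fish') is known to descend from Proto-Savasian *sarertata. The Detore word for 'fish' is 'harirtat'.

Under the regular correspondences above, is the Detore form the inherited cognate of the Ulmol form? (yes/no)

Derive the expected Detore reflex of *sarertata:
Detore: *sarertata > harertata > harertat > harirtat  (by debuccalisation, apocope, vowel merger)
Detore 'harirtat' matches the regular reflex exactly, so the pair is cognate.

yes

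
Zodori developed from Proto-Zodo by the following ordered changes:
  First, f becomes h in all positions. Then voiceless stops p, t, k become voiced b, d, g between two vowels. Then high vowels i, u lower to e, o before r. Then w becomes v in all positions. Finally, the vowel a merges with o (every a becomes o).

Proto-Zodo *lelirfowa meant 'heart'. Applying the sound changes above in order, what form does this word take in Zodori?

Zodori: start from *lelirfowa.
  rule 1 (unconditioned shift): lelirfowa → lelirhowa
  rule 2: no change — lelirhowa
  rule 3 (pre-rhotic lowering): lelirhowa → lelerhowa
  rule 4 (unconditioned shift): lelerhowa → lelerhova
  rule 5 (vowel merger): lelerhova → lelerhovo
  ⇒ Zodori lelerhovo

lelerhovo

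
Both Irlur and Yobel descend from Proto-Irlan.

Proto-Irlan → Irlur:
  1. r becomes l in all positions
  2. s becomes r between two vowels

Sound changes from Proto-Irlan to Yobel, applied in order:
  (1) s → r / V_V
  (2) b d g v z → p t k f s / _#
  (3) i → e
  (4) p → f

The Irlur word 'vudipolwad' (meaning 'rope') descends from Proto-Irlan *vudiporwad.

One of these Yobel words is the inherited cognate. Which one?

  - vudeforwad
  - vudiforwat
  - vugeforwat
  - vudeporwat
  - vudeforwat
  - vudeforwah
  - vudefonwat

Yobel: *vudiporwad > vudiporwat > vudeporwat > vudeforwat  (by final devoicing, vowel merger, unconditioned shift)
Among the options, 'vudeforwat' alone shows every Yobel change applied in order.

vudeforwat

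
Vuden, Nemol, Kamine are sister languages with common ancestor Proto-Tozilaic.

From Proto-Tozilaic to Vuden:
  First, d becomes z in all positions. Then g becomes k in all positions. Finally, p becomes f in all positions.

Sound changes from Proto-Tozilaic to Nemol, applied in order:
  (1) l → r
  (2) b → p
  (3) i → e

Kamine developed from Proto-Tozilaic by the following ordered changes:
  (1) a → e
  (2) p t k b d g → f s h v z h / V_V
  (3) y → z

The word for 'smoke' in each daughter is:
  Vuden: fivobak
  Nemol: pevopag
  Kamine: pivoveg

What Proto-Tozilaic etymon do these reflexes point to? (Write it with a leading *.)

*pivobag

Position 1: Vuden has f, Nemol has p, Kamine has p. Kamine preserves p here (none of its changes turn any other segment into p), so the proto-segment is *p.
Position 5: Vuden has b, Nemol has p, Kamine has v. Vuden preserves b here (none of its changes turn any other segment into b), so the proto-segment is *b.
Position 7: Vuden has k, Nemol has g, Kamine has g. Nemol preserves g here (none of its changes turn any other segment into g), so the proto-segment is *g.
Verify the candidate proto-form against each daughter:
Vuden: *pivobag > pivobak > fivobak  (by unconditioned shift, unconditioned shift)
Nemol: *pivobag > pivopag > pevopag  (by unconditioned shift, vowel merger)
Kamine: start from *pivobag.
  rule 1 (vowel merger): pivobag → pivobeg
  rule 2 (intervocalic lenition): pivobeg → pivoveg
  rule 3: no change — pivoveg
  ⇒ Kamine pivoveg
Only *pivobag yields all of Vuden fivobak, Nemol pevopag, Kamine pivoveg.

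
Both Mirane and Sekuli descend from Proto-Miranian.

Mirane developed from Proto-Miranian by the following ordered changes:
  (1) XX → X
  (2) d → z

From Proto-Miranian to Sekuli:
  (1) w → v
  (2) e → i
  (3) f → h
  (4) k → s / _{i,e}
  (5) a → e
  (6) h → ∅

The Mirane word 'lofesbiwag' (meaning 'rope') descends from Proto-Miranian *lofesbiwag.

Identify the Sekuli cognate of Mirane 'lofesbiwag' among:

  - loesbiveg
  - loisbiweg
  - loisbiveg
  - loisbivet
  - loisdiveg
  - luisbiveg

Sekuli: *lofesbiwag > lofesbivag > lofisbivag > lohisbivag > lohisbiveg > loisbiveg  (by unconditioned shift, vowel merger, unconditioned shift, vowel merger, h-loss)
Among the options, 'loisbiveg' alone shows every Sekuli change applied in order.

loisbiveg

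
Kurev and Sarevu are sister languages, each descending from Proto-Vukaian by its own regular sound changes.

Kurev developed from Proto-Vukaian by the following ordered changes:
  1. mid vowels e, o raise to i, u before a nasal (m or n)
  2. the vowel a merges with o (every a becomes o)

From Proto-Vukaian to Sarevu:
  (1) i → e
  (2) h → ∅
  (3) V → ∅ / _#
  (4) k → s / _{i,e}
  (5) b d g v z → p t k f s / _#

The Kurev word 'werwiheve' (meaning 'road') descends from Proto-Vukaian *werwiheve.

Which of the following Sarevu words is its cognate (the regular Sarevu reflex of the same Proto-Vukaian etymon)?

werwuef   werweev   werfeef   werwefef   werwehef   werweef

werweef

Sarevu: start from *werwiheve.
  rule 1 (vowel merger): werwiheve → werweheve
  rule 2 (h-loss): werweheve → werweeve
  rule 3 (apocope): werweeve → werweev
  rule 4: no change — werweev
  rule 5 (final devoicing): werweev → werweef
  ⇒ Sarevu werweef
Only 'werweef' matches the regular Sarevu development of *werwiheve.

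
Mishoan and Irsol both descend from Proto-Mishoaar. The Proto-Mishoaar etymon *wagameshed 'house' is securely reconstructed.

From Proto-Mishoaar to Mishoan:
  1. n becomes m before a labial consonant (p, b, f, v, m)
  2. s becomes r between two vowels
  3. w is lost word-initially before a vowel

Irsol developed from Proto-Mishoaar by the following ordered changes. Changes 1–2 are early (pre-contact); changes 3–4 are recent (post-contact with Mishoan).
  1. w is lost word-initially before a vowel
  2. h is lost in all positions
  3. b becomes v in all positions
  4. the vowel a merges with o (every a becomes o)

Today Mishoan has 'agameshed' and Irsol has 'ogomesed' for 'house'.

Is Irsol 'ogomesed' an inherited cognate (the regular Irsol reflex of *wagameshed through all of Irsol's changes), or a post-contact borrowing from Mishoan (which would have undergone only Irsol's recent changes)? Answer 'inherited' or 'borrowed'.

inherited

If inherited, *wagameshed would pass through all of Irsol's changes:
Irsol: start from *wagameshed.
  rule 1 (glide loss): wagameshed → agameshed
  rule 2 (h-loss): agameshed → agamesed
  rule 3: no change — agamesed
  rule 4 (vowel merger): agamesed → ogomesed
  ⇒ Irsol ogomesed
If borrowed from Mishoan 'agameshed' after the early changes, it would undergo only the recent ones:
  rule 3 (unconditioned shift): no change (agameshed)
  rule 4 (vowel merger): agameshed → ogomeshed
  ⇒ as a loan: ogomeshed
Irsol 'ogomesed' matches the inherited outcome exactly, so it is an inherited cognate, not a loan.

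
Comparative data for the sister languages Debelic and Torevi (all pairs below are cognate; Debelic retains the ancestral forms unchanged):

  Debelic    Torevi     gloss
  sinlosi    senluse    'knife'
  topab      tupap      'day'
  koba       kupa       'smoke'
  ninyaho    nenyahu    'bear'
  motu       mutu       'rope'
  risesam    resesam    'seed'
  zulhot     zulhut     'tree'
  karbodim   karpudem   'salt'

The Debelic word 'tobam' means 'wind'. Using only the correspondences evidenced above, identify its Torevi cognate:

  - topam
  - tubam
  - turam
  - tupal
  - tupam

koba ~ kupa — Debelic o corresponds to Torevi u after a consonant, before a labial obstruent.
koba ~ kupa — Debelic b corresponds to Torevi p between vowels (before a back vowel).
Applying these to Debelic 'tobam':
  tobam → tubam   (o→u after a consonant, before a labial obstruent)
  tubam → tupam   (b→p between vowels (before a back vowel))
So the Torevi cognate is 'tupam'.

tupam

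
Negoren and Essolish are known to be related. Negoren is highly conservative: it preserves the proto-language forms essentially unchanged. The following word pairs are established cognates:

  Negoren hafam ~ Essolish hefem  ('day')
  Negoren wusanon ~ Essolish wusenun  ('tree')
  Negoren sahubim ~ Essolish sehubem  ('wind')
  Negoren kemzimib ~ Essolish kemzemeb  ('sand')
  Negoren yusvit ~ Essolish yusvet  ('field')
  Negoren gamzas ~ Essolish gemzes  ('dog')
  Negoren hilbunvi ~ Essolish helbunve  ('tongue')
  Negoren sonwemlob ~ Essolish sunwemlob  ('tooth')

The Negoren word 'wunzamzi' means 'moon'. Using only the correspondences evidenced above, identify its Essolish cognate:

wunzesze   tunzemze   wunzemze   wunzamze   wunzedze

hafam ~ hefem, gamzas ~ gemzes — Negoren a corresponds to Essolish e after a consonant, before a nasal.
hilbunvi ~ helbunve — Negoren i corresponds to Essolish e word-finally.
Applying these to Negoren 'wunzamzi':
  wunzamzi → wunzemzi   (a→e after a consonant, before a nasal)
  wunzemzi → wunzemze   (i→e word-finally)
So the Essolish cognate is 'wunzemze'.

wunzemze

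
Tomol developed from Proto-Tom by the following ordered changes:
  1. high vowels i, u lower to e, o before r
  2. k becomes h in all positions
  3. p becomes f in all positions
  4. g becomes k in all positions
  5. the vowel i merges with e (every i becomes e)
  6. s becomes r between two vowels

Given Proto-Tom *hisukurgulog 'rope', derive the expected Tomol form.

heruhorkulok

Tomol: *hisukurgulog
  hisukurgulog → hisukorgulog   [pre-rhotic lowering]
  hisukorgulog → hisuhorgulog   [unconditioned shift]
  hisuhorgulog (rule 3 does not apply)
  hisuhorgulog → hisuhorkulok   [unconditioned shift]
  hisuhorkulok → hesuhorkulok   [vowel merger]
  hesuhorkulok → heruhorkulok   [rhotacism]
  giving Tomol heruhorkulok.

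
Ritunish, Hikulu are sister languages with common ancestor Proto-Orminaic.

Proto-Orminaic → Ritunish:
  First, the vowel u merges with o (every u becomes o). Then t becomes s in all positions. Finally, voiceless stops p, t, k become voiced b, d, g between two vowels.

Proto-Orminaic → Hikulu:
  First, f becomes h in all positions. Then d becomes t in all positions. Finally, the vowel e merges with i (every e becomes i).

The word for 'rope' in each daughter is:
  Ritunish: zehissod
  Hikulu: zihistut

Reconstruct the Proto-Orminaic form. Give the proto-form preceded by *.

Position 7: Ritunish has o, Hikulu has u. Hikulu preserves u here (none of its changes turn any other segment into u), so the proto-segment is *u.
Position 2: Ritunish has e, Hikulu has i. Ritunish preserves e here (none of its changes turn any other segment into e), so the proto-segment is *e.
Continuing position by position gives *zehistud; check it forward:
Ritunish: start from *zehistud.
  rule 1 (vowel merger): zehistud → zehistod
  rule 2 (unconditioned shift): zehistod → zehissod
  rule 3: no change — zehissod
  ⇒ Ritunish zehissod
Hikulu: start from *zehistud.
  rule 1: no change — zehistud
  rule 2 (unconditioned shift): zehistud → zehistut
  rule 3 (vowel merger): zehistut → zihistut
  ⇒ Hikulu zihistut
No other proto-form is consistent with every reflex, so the reconstruction is *zehistud.

*zehistud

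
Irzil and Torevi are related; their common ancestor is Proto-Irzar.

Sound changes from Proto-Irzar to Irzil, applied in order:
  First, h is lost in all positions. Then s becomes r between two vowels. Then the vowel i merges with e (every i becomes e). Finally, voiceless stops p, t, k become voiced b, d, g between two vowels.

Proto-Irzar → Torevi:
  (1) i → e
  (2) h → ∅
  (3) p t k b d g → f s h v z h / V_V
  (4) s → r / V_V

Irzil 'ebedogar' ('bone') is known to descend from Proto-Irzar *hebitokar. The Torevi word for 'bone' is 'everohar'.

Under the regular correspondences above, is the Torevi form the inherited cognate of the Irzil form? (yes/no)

yes

Derive the expected Torevi reflex of *hebitokar:
Torevi: *hebitokar
  hebitokar → hebetokar   [vowel merger]
  hebetokar → ebetokar   [h-loss]
  ebetokar → evesohar   [intervocalic lenition]
  evesohar → everohar   [rhotacism]
  giving Torevi everohar.
Torevi 'everohar' matches the regular reflex exactly, so the pair is cognate.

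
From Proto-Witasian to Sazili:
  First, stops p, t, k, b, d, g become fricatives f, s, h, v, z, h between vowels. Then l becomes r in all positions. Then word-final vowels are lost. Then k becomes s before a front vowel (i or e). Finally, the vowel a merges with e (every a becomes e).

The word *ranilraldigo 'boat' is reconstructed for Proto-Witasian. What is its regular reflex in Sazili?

Sazili: start from *ranilraldigo.
  rule 1 (intervocalic lenition): ranilraldigo → ranilraldiho
  rule 2 (unconditioned shift): ranilraldiho → ranirrardiho
  rule 3 (apocope): ranirrardiho → ranirrardih
  rule 4: no change — ranirrardih
  rule 5 (vowel merger): ranirrardih → renirrerdih
  ⇒ Sazili renirrerdih

renirrerdih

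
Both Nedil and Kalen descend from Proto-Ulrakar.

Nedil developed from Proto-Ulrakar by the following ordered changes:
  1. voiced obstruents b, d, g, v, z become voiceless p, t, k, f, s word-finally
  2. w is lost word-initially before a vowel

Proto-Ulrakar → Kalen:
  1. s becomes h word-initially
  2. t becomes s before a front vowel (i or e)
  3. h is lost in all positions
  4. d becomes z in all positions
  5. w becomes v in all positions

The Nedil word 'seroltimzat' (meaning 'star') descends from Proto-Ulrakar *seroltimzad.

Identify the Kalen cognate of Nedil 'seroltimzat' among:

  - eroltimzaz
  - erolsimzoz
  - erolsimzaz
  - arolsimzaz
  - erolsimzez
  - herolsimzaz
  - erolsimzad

Kalen: *seroltimzad
  seroltimzad → heroltimzad   [debuccalisation]
  heroltimzad → herolsimzad   [palatalisation]
  herolsimzad → erolsimzad   [h-loss]
  erolsimzad → erolsimzaz   [unconditioned shift]
  erolsimzaz (rule 5 does not apply)
  giving Kalen erolsimzaz.
Among the options, 'erolsimzaz' alone shows every Kalen change applied in order.

erolsimzaz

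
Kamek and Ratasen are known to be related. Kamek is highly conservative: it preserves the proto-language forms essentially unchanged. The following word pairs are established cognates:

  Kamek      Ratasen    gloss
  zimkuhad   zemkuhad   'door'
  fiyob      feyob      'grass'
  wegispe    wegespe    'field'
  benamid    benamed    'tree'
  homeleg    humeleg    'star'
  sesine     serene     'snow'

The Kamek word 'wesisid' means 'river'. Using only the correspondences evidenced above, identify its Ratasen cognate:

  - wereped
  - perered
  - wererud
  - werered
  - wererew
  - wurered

werered

sesine ~ serene — Kamek s corresponds to Ratasen r between vowels (before a front vowel).
fiyob ~ feyob, wegispe ~ wegespe — Kamek i corresponds to Ratasen e after a consonant, before a consonant other than r, m, n, p, b, f, v.
Applying these to Kamek 'wesisid':
  wesisid → werisid   (s→r between vowels (before a front vowel))
  werisid → weresid   (i→e after a consonant, before a consonant other than r, m, n, p, b, f, v)
  weresid → wererid   (s→r between vowels (before a front vowel))
  wererid → werered   (i→e after a consonant, before a consonant other than r, m, n, p, b, f, v)
So the Ratasen cognate is 'werered'.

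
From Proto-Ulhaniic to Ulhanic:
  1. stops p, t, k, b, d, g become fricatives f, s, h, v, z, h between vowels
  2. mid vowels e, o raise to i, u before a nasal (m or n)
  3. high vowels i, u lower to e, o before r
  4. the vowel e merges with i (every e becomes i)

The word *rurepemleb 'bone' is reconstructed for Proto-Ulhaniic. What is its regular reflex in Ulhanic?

Ulhanic: start from *rurepemleb.
  rule 1 (intervocalic lenition): rurepemleb → rurefemleb
  rule 2 (pre-nasal raising): rurefemleb → rurefimleb
  rule 3 (pre-rhotic lowering): rurefimleb → rorefimleb
  rule 4 (vowel merger): rorefimleb → rorifimlib
  ⇒ Ulhanic rorifimlib

rorifimlib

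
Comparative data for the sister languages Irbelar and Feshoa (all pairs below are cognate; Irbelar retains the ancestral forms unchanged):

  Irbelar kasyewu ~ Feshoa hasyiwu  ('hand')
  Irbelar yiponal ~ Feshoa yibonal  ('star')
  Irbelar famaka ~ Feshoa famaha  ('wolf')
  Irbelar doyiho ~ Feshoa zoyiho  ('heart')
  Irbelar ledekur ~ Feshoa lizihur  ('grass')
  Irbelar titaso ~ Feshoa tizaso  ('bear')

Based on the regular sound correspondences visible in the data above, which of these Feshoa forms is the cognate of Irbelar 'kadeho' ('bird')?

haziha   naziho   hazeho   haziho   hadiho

haziho

kasyewu ~ hasyiwu — Irbelar k corresponds to Feshoa h word-initially before a back vowel.
ledekur ~ lizihur — Irbelar d corresponds to Feshoa z between vowels (before a front vowel).
kasyewu ~ hasyiwu, ledekur ~ lizihur — Irbelar e corresponds to Feshoa i after a consonant, before a consonant other than r, m, n, p, b, f, v.
Applying these to Irbelar 'kadeho':
  kadeho → hadeho   (k→h word-initially before a back vowel)
  hadeho → hazeho   (d→z between vowels (before a front vowel))
  hazeho → haziho   (e→i after a consonant, before a consonant other than r, m, n, p, b, f, v)
So the Feshoa cognate is 'haziho'.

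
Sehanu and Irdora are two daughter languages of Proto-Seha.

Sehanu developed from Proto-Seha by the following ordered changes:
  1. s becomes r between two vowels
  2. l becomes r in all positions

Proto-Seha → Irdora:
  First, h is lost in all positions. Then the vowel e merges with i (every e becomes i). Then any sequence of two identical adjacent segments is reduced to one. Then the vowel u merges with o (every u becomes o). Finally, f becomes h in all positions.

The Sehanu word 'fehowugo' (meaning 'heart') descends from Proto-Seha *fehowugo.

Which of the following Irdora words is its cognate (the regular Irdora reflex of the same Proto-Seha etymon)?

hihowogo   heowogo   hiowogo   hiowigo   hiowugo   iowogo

Irdora: start from *fehowugo.
  rule 1 (h-loss): fehowugo → feowugo
  rule 2 (vowel merger): feowugo → fiowugo
  rule 3: no change — fiowugo
  rule 4 (vowel merger): fiowugo → fiowogo
  rule 5 (unconditioned shift): fiowogo → hiowogo
  ⇒ Irdora hiowogo
Only 'hiowogo' matches the regular Irdora development of *fehowugo.

hiowogo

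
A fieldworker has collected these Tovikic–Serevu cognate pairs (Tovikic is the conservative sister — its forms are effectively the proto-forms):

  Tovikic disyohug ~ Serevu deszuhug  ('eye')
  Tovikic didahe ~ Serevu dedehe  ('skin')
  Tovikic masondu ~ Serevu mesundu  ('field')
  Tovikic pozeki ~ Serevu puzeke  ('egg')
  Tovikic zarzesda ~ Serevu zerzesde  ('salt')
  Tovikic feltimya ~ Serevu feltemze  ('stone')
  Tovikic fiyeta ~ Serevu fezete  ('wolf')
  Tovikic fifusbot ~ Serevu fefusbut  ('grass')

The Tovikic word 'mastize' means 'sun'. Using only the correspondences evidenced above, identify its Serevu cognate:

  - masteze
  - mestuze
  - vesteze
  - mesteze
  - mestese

mesteze

didahe ~ dedehe, masondu ~ mesundu — Tovikic a corresponds to Serevu e after a consonant, before a consonant other than r, m, n, p, b, f, v.
disyohug ~ deszuhug, didahe ~ dedehe — Tovikic i corresponds to Serevu e after a consonant, before a consonant other than r, m, n, p, b, f, v.
Applying these to Tovikic 'mastize':
  mastize → mestize   (a→e after a consonant, before a consonant other than r, m, n, p, b, f, v)
  mestize → mesteze   (i→e after a consonant, before a consonant other than r, m, n, p, b, f, v)
So the Serevu cognate is 'mesteze'.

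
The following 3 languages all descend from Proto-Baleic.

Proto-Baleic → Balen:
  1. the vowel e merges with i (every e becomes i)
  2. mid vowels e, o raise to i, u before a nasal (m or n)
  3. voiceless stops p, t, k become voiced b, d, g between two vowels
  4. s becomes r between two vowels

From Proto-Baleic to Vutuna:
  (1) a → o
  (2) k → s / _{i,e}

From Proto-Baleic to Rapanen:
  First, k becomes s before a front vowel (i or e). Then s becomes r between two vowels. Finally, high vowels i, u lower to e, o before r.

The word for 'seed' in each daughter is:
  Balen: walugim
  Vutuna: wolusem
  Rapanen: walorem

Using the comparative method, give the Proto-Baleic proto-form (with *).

Position 4: Balen has u, Vutuna has u, Rapanen has o. Vutuna preserves u here (none of its changes turn any other segment into u), so the proto-segment is *u.
Position 6: Balen has i, Vutuna has e, Rapanen has e. Vutuna preserves e here (none of its changes turn any other segment into e), so the proto-segment is *e.
This points to *walukem. Verify forward in each daughter:
Balen: *walukem
  walukem → walukim   [vowel merger]
  walukim (rule 2 does not apply)
  walukim → walugim   [intervocalic voicing]
  walugim (rule 4 does not apply)
  giving Balen walugim.
Vutuna: *walukem
  walukem → wolukem   [vowel merger]
  wolukem → wolusem   [palatalisation]
  giving Vutuna wolusem.
Rapanen: *walukem
  walukem → walusem   [palatalisation]
  walusem → walurem   [rhotacism]
  walurem → walorem   [pre-rhotic lowering]
  giving Rapanen walorem.
Only *walukem yields all of Balen walugim, Vutuna wolusem, Rapanen walorem.

*walukem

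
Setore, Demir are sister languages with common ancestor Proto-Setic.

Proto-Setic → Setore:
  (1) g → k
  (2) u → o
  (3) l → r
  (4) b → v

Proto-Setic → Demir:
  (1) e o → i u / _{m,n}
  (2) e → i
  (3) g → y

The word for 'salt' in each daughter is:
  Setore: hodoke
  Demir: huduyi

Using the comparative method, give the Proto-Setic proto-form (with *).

Position 4: Setore has o, Demir has u. Taking the neighbouring segments as reconstructed: Setore o could go back to *o or *u; Demir u can only go back to *u — the one source consistent with every daughter is *u.
Position 5: Setore has k, Demir has y. Taking the neighbouring segments as reconstructed: Setore k could go back to *k or *g; Demir y could go back to *g or *y — the one source consistent with every daughter is *g.
Verify the candidate proto-form against each daughter:
Setore: *huduge
  huduge → huduke   [unconditioned shift]
  huduke → hodoke   [vowel merger]
  hodoke (rule 3 does not apply)
  hodoke (rule 4 does not apply)
  giving Setore hodoke.
Demir: *huduge
  huduge (rule 1 does not apply)
  huduge → hudugi   [vowel merger]
  hudugi → huduyi   [unconditioned shift]
  giving Demir huduyi.
No other proto-form is consistent with every reflex, so the reconstruction is *huduge.

*huduge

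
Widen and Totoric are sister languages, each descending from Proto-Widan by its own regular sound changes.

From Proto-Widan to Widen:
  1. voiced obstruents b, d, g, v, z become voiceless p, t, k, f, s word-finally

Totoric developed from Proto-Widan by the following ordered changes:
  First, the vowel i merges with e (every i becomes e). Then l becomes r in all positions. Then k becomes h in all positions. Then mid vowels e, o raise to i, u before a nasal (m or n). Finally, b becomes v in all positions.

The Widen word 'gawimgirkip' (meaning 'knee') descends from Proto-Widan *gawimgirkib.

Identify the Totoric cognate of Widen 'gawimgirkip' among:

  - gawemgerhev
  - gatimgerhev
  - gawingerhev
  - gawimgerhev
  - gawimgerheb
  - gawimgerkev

Totoric: *gawimgirkib
  gawimgirkib → gawemgerkeb   [vowel merger]
  gawemgerkeb (rule 2 does not apply)
  gawemgerkeb → gawemgerheb   [unconditioned shift]
  gawemgerheb → gawimgerheb   [pre-nasal raising]
  gawimgerheb → gawimgerhev   [unconditioned shift]
  giving Totoric gawimgerhev.
The other candidates each miss or misapply at least one Totoric change.

gawimgerhev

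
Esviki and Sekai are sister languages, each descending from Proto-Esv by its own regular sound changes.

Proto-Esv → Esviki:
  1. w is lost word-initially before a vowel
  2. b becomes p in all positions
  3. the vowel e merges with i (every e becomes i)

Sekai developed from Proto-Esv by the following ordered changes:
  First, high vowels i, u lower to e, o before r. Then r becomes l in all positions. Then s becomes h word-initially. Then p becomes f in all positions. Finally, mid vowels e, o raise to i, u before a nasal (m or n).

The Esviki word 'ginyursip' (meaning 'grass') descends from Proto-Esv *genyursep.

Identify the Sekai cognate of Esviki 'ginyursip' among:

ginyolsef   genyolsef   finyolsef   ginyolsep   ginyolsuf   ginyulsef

Sekai: *genyursep > genyorsep > genyolsep > genyolsef > ginyolsef  (by pre-rhotic lowering, unconditioned shift, unconditioned shift, pre-nasal raising)
Among the options, 'ginyolsef' alone shows every Sekai change applied in order.

ginyolsef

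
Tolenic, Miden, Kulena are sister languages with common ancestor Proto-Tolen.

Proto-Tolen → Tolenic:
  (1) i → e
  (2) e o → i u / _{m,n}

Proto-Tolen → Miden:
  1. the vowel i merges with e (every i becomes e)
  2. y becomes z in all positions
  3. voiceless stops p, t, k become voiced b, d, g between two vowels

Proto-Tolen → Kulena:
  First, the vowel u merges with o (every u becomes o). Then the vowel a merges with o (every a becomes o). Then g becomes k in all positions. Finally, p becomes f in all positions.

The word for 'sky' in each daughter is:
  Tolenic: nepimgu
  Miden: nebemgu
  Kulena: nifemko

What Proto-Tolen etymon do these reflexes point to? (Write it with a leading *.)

Position 2: Tolenic has e, Miden has e, Kulena has i. Kulena preserves i here (none of its changes turn any other segment into i), so the proto-segment is *i.
Position 7: Tolenic has u, Miden has u, Kulena has o. Miden preserves u here (none of its changes turn any other segment into u), so the proto-segment is *u.
Position 4: Tolenic has i, Miden has e, Kulena has e. Kulena preserves e here (none of its changes turn any other segment into e), so the proto-segment is *e.
Continuing position by position gives *nipemgu; check it forward:
Tolenic: start from *nipemgu.
  rule 1 (vowel merger): nipemgu → nepemgu
  rule 2 (pre-nasal raising): nepemgu → nepimgu
  ⇒ Tolenic nepimgu
Miden: start from *nipemgu.
  rule 1 (vowel merger): nipemgu → nepemgu
  rule 2: no change — nepemgu
  rule 3 (intervocalic voicing): nepemgu → nebemgu
  ⇒ Miden nebemgu
Kulena: *nipemgu > nipemgo > nipemko > nifemko  (by vowel merger, unconditioned shift, unconditioned shift)
No other proto-form is consistent with every reflex, so the reconstruction is *nipemgu.

*nipemgu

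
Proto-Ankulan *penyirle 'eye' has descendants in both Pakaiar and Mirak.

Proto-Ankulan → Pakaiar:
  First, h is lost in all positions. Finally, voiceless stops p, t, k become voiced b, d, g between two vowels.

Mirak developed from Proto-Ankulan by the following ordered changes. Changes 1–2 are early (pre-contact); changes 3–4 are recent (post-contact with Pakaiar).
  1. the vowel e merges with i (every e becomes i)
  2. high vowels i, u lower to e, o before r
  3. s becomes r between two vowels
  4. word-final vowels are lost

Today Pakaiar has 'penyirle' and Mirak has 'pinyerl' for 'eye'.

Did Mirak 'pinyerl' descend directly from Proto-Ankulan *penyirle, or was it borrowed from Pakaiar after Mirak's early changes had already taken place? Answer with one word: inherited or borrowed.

inherited

If inherited, *penyirle would pass through all of Mirak's changes:
Mirak: *penyirle
  penyirle → pinyirli   [vowel merger]
  pinyirli → pinyerli   [pre-rhotic lowering]
  pinyerli (rule 3 does not apply)
  pinyerli → pinyerl   [apocope]
  giving Mirak pinyerl.
If borrowed from Pakaiar 'penyirle' after the early changes, it would undergo only the recent ones:
  rule 3 (rhotacism): no change (penyirle)
  rule 4 (apocope): penyirle → penyirl
  ⇒ as a loan: penyirl
Mirak 'pinyerl' matches the inherited outcome exactly, so it is an inherited cognate, not a loan.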